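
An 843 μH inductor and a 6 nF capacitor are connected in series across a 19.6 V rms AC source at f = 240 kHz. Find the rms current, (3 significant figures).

ω = 2πf = 1.508e+06 rad/s
X_L = ωL = 1270 Ω
X_C = 1/(ωC) = 111 Ω
Net reactance X = X_L − X_C = 1160 Ω
Z = j1160 Ω
|Z| = √(0² + 1160²) = 1160 Ω
I = V/|Z| = 19.6/1160 = 16.9 mA

16.9 mA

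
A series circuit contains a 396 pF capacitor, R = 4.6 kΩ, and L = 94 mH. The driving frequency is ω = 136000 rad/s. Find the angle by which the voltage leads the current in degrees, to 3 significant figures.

-51.5°

X_L = ωL = 12800 Ω
X_C = 1/(ωC) = 18600 Ω
Net reactance X = X_L − X_C = -5780 Ω
Z = 4600 − j5780 Ω
|Z| = √(4600² + 5780²) = 7390 Ω
∠Z = arctan(-5780/4600) = -51.5°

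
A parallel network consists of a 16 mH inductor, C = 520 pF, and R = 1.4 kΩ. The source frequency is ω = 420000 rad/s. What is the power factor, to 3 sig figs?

0.995

X_L = ωL = 6720 Ω
X_C = 1/(ωC) = 4580 Ω
Parallel: admittances add. Y = 1/R + 1/(jωL) + jωC
Y = (0.000714 + j6.96e-05) S
|Y| = 0.000718 S → |Z| = 1/|Y| = 1390 Ω, ∠Z = −∠Y = -5.56°
cos φ = cos(-5.56°) = 0.995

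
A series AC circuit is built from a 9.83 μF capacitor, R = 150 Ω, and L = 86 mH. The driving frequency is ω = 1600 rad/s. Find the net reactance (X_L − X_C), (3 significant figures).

74.0 Ω

X_L = ωL = 138 Ω
X_C = 1/(ωC) = 63.6 Ω
X = 138 − 63.6 = 74.0 Ω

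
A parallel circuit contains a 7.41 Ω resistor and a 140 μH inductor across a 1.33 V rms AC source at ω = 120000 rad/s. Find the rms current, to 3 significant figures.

196 mA

X_L = ωL = 16.8 Ω
Parallel: admittances add. Y = 1/R + 1/(jωL)
Y = (0.135 − j0.0595) S
|Y| = 0.147 S → |Z| = 1/|Y| = 6.78 Ω, ∠Z = −∠Y = 23.8°
I = V/|Z| = 1.33/6.78 = 196 mA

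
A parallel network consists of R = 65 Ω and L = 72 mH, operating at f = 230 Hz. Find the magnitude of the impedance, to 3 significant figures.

ω = 2πf = 1445 rad/s
X_L = ωL = 104 Ω
Parallel: admittances add. Y = 1/R + 1/(jωL)
Y = (0.0154 − j0.00961) S
|Y| = 0.0181 S → |Z| = 1/|Y| = 55.1 Ω, ∠Z = −∠Y = 32.0°

55.1 Ω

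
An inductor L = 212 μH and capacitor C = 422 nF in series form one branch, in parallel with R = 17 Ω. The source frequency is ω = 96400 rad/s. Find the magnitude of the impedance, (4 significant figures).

4.027 Ω

X_L = ωL = 20.44 Ω
X_C = 1/(ωC) = 24.58 Ω
Branch 1: Z₁ = R = 17.00 Ω
Branch 2 (series LC): Z₂ = j(X_L − X_C) = −j4.145 Ω
Parallel: Z = Z₁Z₂/(Z₁+Z₂), |Z| = 4.027 Ω, ∠Z = -76.30°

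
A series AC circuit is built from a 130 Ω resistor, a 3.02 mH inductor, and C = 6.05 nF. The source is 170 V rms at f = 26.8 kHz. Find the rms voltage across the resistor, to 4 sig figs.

ω = 2πf = 168400 rad/s
X_L = ωL = 508.5 Ω
X_C = 1/(ωC) = 981.6 Ω
Net reactance X = X_L − X_C = -473.1 Ω
Z = 130.0 − j473.1 Ω
|Z| = √(130.0² + 473.1²) = 490.6 Ω
I = V/|Z| = 346.5 mA
V_R = I·|Z_R| = 0.3465 × 130.0 = 45.05 V

45.05 V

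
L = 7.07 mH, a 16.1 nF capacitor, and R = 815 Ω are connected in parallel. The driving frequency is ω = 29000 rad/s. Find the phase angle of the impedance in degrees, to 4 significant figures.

74.45°

X_L = ωL = 205.0 Ω
X_C = 1/(ωC) = 2142 Ω
Parallel: admittances add. Y = 1/R + 1/(jωL) + jωC
Y = (0.001227 − j0.004410) S
|Y| = 0.004578 S → |Z| = 1/|Y| = 218.4 Ω, ∠Z = −∠Y = 74.45°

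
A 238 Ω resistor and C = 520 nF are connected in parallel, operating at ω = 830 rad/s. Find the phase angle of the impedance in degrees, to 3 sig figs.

X_C = 1/(ωC) = 2320 Ω
Parallel: admittances add. Y = 1/R + jωC
Y = (0.00420 + j0.000432) S
|Y| = 0.00422 S → |Z| = 1/|Y| = 237 Ω, ∠Z = −∠Y = -5.86°

-5.86°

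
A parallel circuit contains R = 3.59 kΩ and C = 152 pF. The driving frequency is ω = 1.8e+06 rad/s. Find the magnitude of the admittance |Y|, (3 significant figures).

X_C = 1/(ωC) = 3650 Ω
Parallel: admittances add. Y = 1/R + jωC
Y = (0.000279 + j0.000274) S
|Y| = 0.000390 S → |Z| = 1/|Y| = 2560 Ω, ∠Z = −∠Y = -44.5°

390 μS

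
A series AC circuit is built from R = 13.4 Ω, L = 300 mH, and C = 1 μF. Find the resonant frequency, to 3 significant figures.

ω₀ = 1/√(LC) = 1/√(0.3 × 1e-06) = 1826 rad/s
f₀ = ω₀/(2π) = 291 Hz

291 Hz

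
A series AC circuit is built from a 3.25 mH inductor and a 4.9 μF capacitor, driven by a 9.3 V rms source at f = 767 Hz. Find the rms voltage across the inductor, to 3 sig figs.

ω = 2πf = 4819 rad/s
X_L = ωL = 15.7 Ω
X_C = 1/(ωC) = 42.3 Ω
Net reactance X = X_L − X_C = -26.7 Ω
Z = − j26.7 Ω
|Z| = √(0² + 26.7²) = 26.7 Ω
I = V/|Z| = 349 mA
V_L = I·|Z_L| = 0.349 × 15.7 = 5.46 V

5.46 V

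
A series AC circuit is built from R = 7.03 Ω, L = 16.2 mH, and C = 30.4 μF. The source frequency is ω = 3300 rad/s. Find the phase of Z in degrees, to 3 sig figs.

80.8°

X_L = ωL = 53.5 Ω
X_C = 1/(ωC) = 9.97 Ω
Net reactance X = X_L − X_C = 43.5 Ω
Z = 7.03 + j43.5 Ω
|Z| = √(7.03² + 43.5²) = 44.1 Ω
∠Z = arctan(43.5/7.03) = 80.8°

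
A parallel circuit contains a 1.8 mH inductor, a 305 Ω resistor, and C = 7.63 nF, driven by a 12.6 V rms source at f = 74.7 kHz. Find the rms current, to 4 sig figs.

ω = 2πf = 469400 rad/s
X_L = ωL = 844.8 Ω
X_C = 1/(ωC) = 279.2 Ω
Parallel: admittances add. Y = 1/R + 1/(jωL) + jωC
Y = (0.003279 + j0.002398) S
|Y| = 0.004062 S → |Z| = 1/|Y| = 246.2 Ω, ∠Z = −∠Y = -36.18°
I = V/|Z| = 12.6/246.2 = 51.18 mA

51.18 mA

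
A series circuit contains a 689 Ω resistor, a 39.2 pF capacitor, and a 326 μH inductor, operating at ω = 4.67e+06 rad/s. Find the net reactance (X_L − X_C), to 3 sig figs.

-3940 Ω

X_L = ωL = 1520 Ω
X_C = 1/(ωC) = 5460 Ω
X = 1520 − 5460 = -3940 Ω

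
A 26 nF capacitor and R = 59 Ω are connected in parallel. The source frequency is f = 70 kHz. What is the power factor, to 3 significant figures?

0.829

ω = 2πf = 439800 rad/s
X_C = 1/(ωC) = 87.4 Ω
Parallel: admittances add. Y = 1/R + jωC
Y = (0.0169 + j0.0114) S
|Y| = 0.0204 S → |Z| = 1/|Y| = 48.9 Ω, ∠Z = −∠Y = -34.0°
cos φ = cos(-34.0°) = 0.829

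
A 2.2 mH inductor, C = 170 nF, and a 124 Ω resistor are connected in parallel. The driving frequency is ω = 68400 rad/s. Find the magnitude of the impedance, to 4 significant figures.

105.5 Ω

X_L = ωL = 150.5 Ω
X_C = 1/(ωC) = 86.00 Ω
Parallel: admittances add. Y = 1/R + 1/(jωL) + jωC
Y = (0.008065 + j0.004983) S
|Y| = 0.009480 S → |Z| = 1/|Y| = 105.5 Ω, ∠Z = −∠Y = -31.71°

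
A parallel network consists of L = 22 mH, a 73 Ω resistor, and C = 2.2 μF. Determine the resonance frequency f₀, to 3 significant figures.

723 Hz

ω₀ = 1/√(LC) = 1/√(0.022 × 2.2e-06) = 4545 rad/s
f₀ = ω₀/(2π) = 723 Hz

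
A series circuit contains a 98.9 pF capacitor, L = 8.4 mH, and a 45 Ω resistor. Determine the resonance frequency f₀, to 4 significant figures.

174.6 kHz

ω₀ = 1/√(LC) = 1/√(0.0084 × 9.89e-11) = 1.097e+06 rad/s
f₀ = ω₀/(2π) = 174.6 kHz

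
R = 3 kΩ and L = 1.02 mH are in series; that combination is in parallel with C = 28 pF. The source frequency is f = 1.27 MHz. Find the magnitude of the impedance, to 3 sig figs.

8200 Ω

ω = 2πf = 7.98e+06 rad/s
X_L = ωL = 8140 Ω
X_C = 1/(ωC) = 4480 Ω
Branch 1 (R+jX_L): Z₁ = 3000 + j8140 Ω, |Z₁| = 8670 Ω
Branch 2 (−jX_C): Z₂ = −j4480 Ω
Parallel: Z = Z₁Z₂/(Z₁+Z₂), |Z| = 8200 Ω, ∠Z = -70.9°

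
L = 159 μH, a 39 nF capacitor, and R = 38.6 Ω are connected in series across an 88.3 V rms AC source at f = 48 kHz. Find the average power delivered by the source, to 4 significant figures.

105.1 W

ω = 2πf = 301600 rad/s
X_L = ωL = 47.95 Ω
X_C = 1/(ωC) = 85.02 Ω
Net reactance X = X_L − X_C = -37.07 Ω
Z = 38.60 − j37.07 Ω
|Z| = √(38.60² + 37.07²) = 53.51 Ω
∠Z = arctan(-37.07/38.60) = -43.84°
I = V/|Z| = 1.650 A
P = VI cos φ = 88.3 × 1.650 × cos(-43.84°) = 105.1 W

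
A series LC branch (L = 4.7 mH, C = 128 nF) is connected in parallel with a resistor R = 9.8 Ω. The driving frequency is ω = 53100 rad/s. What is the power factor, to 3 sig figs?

X_L = ωL = 250 Ω
X_C = 1/(ωC) = 147 Ω
Branch 1: Z₁ = R = 9.80 Ω
Branch 2 (series LC): Z₂ = j(X_L − X_C) = j102 Ω
Parallel: Z = Z₁Z₂/(Z₁+Z₂), |Z| = 9.76 Ω, ∠Z = 5.46°
cos φ = cos(5.46°) = 0.995

0.995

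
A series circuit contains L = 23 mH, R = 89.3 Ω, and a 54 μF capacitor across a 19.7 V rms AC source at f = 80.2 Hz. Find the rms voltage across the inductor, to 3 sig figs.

2.46 V

ω = 2πf = 503.9 rad/s
X_L = ωL = 11.6 Ω
X_C = 1/(ωC) = 36.7 Ω
Net reactance X = X_L − X_C = -25.2 Ω
Z = 89.3 − j25.2 Ω
|Z| = √(89.3² + 25.2²) = 92.8 Ω
I = V/|Z| = 212 mA
V_L = I·|Z_L| = 0.212 × 11.6 = 2.46 V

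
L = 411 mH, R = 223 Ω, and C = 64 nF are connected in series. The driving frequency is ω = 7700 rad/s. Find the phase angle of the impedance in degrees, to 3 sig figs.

X_L = ωL = 3160 Ω
X_C = 1/(ωC) = 2030 Ω
Net reactance X = X_L − X_C = 1140 Ω
Z = 223 + j1140 Ω
|Z| = √(223² + 1140²) = 1160 Ω
∠Z = arctan(1140/223) = 78.9°

78.9°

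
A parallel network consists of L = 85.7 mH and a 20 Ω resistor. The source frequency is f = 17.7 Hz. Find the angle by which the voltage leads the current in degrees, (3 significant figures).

ω = 2πf = 111.2 rad/s
X_L = ωL = 9.53 Ω
Parallel: admittances add. Y = 1/R + 1/(jωL)
Y = (0.0500 − j0.105) S
|Y| = 0.116 S → |Z| = 1/|Y| = 8.60 Ω, ∠Z = −∠Y = 64.5°

64.5°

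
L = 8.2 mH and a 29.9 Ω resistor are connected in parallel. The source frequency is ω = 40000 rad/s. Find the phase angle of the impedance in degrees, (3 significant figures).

5.21°

X_L = ωL = 328 Ω
Parallel: admittances add. Y = 1/R + 1/(jωL)
Y = (0.0334 − j0.00305) S
|Y| = 0.0336 S → |Z| = 1/|Y| = 29.8 Ω, ∠Z = −∠Y = 5.21°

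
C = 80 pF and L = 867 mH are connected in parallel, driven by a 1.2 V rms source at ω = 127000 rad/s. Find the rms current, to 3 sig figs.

X_L = ωL = 110000 Ω
X_C = 1/(ωC) = 98400 Ω
Parallel: admittances add. Y = 1/(jωL) + jωC
Y = (0 + j1.08e-06) S
|Y| = 1.08e-06 S → |Z| = 1/|Y| = 928000 Ω, ∠Z = −∠Y = -90.0°
I = V/|Z| = 1.2/928000 = 1.29 μA

1.29 μA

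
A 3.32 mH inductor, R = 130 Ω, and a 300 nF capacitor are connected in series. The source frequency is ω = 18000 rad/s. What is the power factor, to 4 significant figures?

0.7197

X_L = ωL = 59.76 Ω
X_C = 1/(ωC) = 185.2 Ω
Net reactance X = X_L − X_C = -125.4 Ω
Z = 130.0 − j125.4 Ω
|Z| = √(130.0² + 125.4²) = 180.6 Ω
∠Z = arctan(-125.4/130.0) = -43.97°
cos φ = cos(-43.97°) = 0.7197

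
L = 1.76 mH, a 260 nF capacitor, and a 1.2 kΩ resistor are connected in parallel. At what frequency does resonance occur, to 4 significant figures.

ω₀ = 1/√(LC) = 1/√(0.00176 × 2.6e-07) = 46750 rad/s
f₀ = ω₀/(2π) = 7.440 kHz

7.440 kHz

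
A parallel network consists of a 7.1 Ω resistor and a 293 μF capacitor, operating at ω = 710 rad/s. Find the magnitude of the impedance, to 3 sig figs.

X_C = 1/(ωC) = 4.81 Ω
Parallel: admittances add. Y = 1/R + jωC
Y = (0.141 + j0.208) S
|Y| = 0.251 S → |Z| = 1/|Y| = 3.98 Ω, ∠Z = −∠Y = -55.9°

3.98 Ω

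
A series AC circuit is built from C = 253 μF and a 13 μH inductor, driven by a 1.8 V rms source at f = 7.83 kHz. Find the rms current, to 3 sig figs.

ω = 2πf = 49200 rad/s
X_L = ωL = 0.640 Ω
X_C = 1/(ωC) = 0.0803 Ω
Net reactance X = X_L − X_C = 0.559 Ω
Z = j0.559 Ω
|Z| = √(0² + 0.559²) = 0.559 Ω
I = V/|Z| = 1.8/0.559 = 3.22 A

3.22 A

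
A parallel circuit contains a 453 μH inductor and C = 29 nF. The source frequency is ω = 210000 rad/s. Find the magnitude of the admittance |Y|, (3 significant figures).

4.42 mS

X_L = ωL = 95.1 Ω
X_C = 1/(ωC) = 164 Ω
Parallel: admittances add. Y = 1/(jωL) + jωC
Y = (0 − j0.00442) S
|Y| = 0.00442 S → |Z| = 1/|Y| = 226 Ω, ∠Z = −∠Y = 90.0°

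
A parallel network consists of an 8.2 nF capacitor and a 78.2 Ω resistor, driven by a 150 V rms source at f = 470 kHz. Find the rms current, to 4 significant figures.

ω = 2πf = 2.953e+06 rad/s
X_C = 1/(ωC) = 41.30 Ω
Parallel: admittances add. Y = 1/R + jωC
Y = (0.01279 + j0.02422) S
|Y| = 0.02738 S → |Z| = 1/|Y| = 36.52 Ω, ∠Z = −∠Y = -62.16°
I = V/|Z| = 150/36.52 = 4.108 A

4.108 A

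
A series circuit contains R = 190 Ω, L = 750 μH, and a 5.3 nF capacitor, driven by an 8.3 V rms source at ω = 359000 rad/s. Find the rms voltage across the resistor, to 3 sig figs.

4.94 V

X_L = ωL = 269 Ω
X_C = 1/(ωC) = 526 Ω
Net reactance X = X_L − X_C = -256 Ω
Z = 190 − j256 Ω
|Z| = √(190² + 256²) = 319 Ω
I = V/|Z| = 26.0 mA
V_R = I·|Z_R| = 0.0260 × 190 = 4.94 V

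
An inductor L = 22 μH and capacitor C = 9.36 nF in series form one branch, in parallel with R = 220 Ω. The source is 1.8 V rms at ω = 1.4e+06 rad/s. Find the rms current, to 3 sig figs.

40.4 mA

X_L = ωL = 30.8 Ω
X_C = 1/(ωC) = 76.3 Ω
Branch 1: Z₁ = R = 220 Ω
Branch 2 (series LC): Z₂ = j(X_L − X_C) = −j45.5 Ω
Parallel: Z = Z₁Z₂/(Z₁+Z₂), |Z| = 44.6 Ω, ∠Z = -78.3°
I = V/|Z| = 1.8/44.6 = 40.4 mA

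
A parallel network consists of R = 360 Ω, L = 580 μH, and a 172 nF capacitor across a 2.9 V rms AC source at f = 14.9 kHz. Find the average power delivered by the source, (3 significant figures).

ω = 2πf = 93620 rad/s
X_L = ωL = 54.3 Ω
X_C = 1/(ωC) = 62.1 Ω
Parallel: admittances add. Y = 1/R + 1/(jωL) + jωC
Y = (0.00278 − j0.00231) S
|Y| = 0.00362 S → |Z| = 1/|Y| = 277 Ω, ∠Z = −∠Y = 39.8°
I = V/|Z| = 10.5 mA
P = VI cos φ = 2.9 × 0.0105 × cos(39.8°) = 23.4 mW

23.4 mW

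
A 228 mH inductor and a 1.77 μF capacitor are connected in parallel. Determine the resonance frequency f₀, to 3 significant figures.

ω₀ = 1/√(LC) = 1/√(0.228 × 1.77e-06) = 1574 rad/s
f₀ = ω₀/(2π) = 251 Hz

251 Hz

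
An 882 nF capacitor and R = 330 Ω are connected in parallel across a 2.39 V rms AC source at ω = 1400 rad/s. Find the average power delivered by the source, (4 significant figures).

X_C = 1/(ωC) = 809.8 Ω
Parallel: admittances add. Y = 1/R + jωC
Y = (0.003030 + j0.001235) S
|Y| = 0.003272 S → |Z| = 1/|Y| = 305.6 Ω, ∠Z = −∠Y = -22.17°
I = V/|Z| = 7.821 mA
P = VI cos φ = 2.39 × 0.007821 × cos(-22.17°) = 17.31 mW

17.31 mW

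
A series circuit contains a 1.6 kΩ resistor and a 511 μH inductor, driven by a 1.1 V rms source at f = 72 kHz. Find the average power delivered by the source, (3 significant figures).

ω = 2πf = 452400 rad/s
X_L = ωL = 231 Ω
Z = 1600 + j231 Ω
|Z| = √(1600² + 231²) = 1620 Ω
∠Z = arctan(231/1600) = 8.22°
I = V/|Z| = 680 μA
P = VI cos φ = 1.1 × 0.000680 × cos(8.22°) = 741 μW

741 μW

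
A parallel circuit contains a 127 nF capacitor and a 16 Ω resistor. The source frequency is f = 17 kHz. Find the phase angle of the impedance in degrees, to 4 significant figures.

-12.25°

ω = 2πf = 106800 rad/s
X_C = 1/(ωC) = 73.72 Ω
Parallel: admittances add. Y = 1/R + jωC
Y = (0.06250 + j0.01357) S
|Y| = 0.06396 S → |Z| = 1/|Y| = 15.64 Ω, ∠Z = −∠Y = -12.25°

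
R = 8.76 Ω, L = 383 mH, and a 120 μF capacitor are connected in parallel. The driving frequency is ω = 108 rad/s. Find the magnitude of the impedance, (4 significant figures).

X_L = ωL = 41.36 Ω
X_C = 1/(ωC) = 77.16 Ω
Parallel: admittances add. Y = 1/R + 1/(jωL) + jωC
Y = (0.1142 − j0.01122) S
|Y| = 0.1147 S → |Z| = 1/|Y| = 8.718 Ω, ∠Z = −∠Y = 5.611°

8.718 Ω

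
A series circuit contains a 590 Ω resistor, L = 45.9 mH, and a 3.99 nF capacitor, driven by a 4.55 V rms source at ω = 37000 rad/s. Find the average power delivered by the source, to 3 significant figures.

X_L = ωL = 1700 Ω
X_C = 1/(ωC) = 6770 Ω
Net reactance X = X_L − X_C = -5080 Ω
Z = 590 − j5080 Ω
|Z| = √(590² + 5080²) = 5110 Ω
∠Z = arctan(-5080/590) = -83.4°
I = V/|Z| = 890 μA
P = VI cos φ = 4.55 × 0.000890 × cos(-83.4°) = 468 μW

468 μW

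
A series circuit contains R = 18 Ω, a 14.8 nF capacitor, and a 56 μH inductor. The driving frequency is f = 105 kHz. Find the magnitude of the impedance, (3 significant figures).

67.9 Ω

ω = 2πf = 659700 rad/s
X_L = ωL = 36.9 Ω
X_C = 1/(ωC) = 102 Ω
Net reactance X = X_L − X_C = -65.5 Ω
Z = 18.0 − j65.5 Ω
|Z| = √(18.0² + 65.5²) = 67.9 Ω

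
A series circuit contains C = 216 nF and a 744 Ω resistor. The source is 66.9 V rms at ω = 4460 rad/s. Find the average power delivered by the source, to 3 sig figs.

2.04 W

X_C = 1/(ωC) = 1040 Ω
Z = 744 − j1040 Ω
|Z| = √(744² + 1040²) = 1280 Ω
∠Z = arctan(-1040/744) = -54.4°
I = V/|Z| = 52.4 mA
P = VI cos φ = 66.9 × 0.0524 × cos(-54.4°) = 2.04 W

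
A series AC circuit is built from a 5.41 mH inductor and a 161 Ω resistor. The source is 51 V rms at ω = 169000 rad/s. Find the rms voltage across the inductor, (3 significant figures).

X_L = ωL = 914 Ω
Z = 161 + j914 Ω
|Z| = √(161² + 914²) = 928 Ω
I = V/|Z| = 54.9 mA
V_L = I·|Z_L| = 0.0549 × 914 = 50.2 V

50.2 V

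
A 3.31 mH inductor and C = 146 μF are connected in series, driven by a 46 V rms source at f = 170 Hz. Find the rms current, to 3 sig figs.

16.0 A

ω = 2πf = 1068 rad/s
X_L = ωL = 3.54 Ω
X_C = 1/(ωC) = 6.41 Ω
Net reactance X = X_L − X_C = -2.88 Ω
Z = − j2.88 Ω
|Z| = √(0² + 2.88²) = 2.88 Ω
I = V/|Z| = 46/2.88 = 16.0 A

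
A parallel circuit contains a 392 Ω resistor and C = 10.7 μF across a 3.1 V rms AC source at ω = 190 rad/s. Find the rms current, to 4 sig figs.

X_C = 1/(ωC) = 491.9 Ω
Parallel: admittances add. Y = 1/R + jωC
Y = (0.002551 + j0.002033) S
|Y| = 0.003262 S → |Z| = 1/|Y| = 306.6 Ω, ∠Z = −∠Y = -38.55°
I = V/|Z| = 3.1/306.6 = 10.11 mA

10.11 mA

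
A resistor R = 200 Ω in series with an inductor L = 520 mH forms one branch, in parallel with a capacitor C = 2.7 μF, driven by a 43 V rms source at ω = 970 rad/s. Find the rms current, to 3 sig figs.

48.7 mA

X_L = ωL = 504 Ω
X_C = 1/(ωC) = 382 Ω
Branch 1 (R+jX_L): Z₁ = 200 + j504 Ω, |Z₁| = 543 Ω
Branch 2 (−jX_C): Z₂ = −j382 Ω
Parallel: Z = Z₁Z₂/(Z₁+Z₂), |Z| = 883 Ω, ∠Z = -53.1°
I = V/|Z| = 43/883 = 48.7 mA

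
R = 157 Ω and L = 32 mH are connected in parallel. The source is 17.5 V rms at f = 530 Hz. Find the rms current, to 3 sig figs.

198 mA

ω = 2πf = 3330 rad/s
X_L = ωL = 107 Ω
Parallel: admittances add. Y = 1/R + 1/(jωL)
Y = (0.00637 − j0.00938) S
|Y| = 0.0113 S → |Z| = 1/|Y| = 88.2 Ω, ∠Z = −∠Y = 55.8°
I = V/|Z| = 17.5/88.2 = 198 mA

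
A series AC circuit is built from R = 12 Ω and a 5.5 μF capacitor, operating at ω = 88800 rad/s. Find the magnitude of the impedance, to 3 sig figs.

X_C = 1/(ωC) = 2.05 Ω
Z = 12.0 − j2.05 Ω
|Z| = √(12.0² + 2.05²) = 12.2 Ω

12.2 Ω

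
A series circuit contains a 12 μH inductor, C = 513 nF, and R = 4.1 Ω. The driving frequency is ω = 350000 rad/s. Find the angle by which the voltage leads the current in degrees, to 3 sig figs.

-18.5°

X_L = ωL = 4.20 Ω
X_C = 1/(ωC) = 5.57 Ω
Net reactance X = X_L − X_C = -1.37 Ω
Z = 4.10 − j1.37 Ω
|Z| = √(4.10² + 1.37²) = 4.32 Ω
∠Z = arctan(-1.37/4.10) = -18.5°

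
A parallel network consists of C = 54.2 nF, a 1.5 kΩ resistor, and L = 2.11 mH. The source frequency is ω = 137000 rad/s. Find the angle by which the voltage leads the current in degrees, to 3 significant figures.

-80.5°

X_L = ωL = 289 Ω
X_C = 1/(ωC) = 135 Ω
Parallel: admittances add. Y = 1/R + 1/(jωL) + jωC
Y = (0.000667 + j0.00397) S
|Y| = 0.00402 S → |Z| = 1/|Y| = 249 Ω, ∠Z = −∠Y = -80.5°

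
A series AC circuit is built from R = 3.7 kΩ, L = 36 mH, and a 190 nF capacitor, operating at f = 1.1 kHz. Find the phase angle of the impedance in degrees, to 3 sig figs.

-7.89°

ω = 2πf = 6912 rad/s
X_L = ωL = 249 Ω
X_C = 1/(ωC) = 762 Ω
Net reactance X = X_L − X_C = -513 Ω
Z = 3700 − j513 Ω
|Z| = √(3700² + 513²) = 3740 Ω
∠Z = arctan(-513/3700) = -7.89°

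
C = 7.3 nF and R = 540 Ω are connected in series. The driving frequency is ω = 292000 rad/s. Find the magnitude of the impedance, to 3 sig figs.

X_C = 1/(ωC) = 469 Ω
Z = 540 − j469 Ω
|Z| = √(540² + 469²) = 715 Ω

715 Ω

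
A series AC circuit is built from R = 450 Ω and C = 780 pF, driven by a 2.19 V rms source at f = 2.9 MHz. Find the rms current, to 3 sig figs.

4.81 mA

ω = 2πf = 1.822e+07 rad/s
X_C = 1/(ωC) = 70.4 Ω
Z = 450 − j70.4 Ω
|Z| = √(450² + 70.4²) = 455 Ω
I = V/|Z| = 2.19/455 = 4.81 mA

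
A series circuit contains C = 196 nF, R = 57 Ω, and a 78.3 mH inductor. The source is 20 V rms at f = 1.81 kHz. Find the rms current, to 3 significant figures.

ω = 2πf = 11370 rad/s
X_L = ωL = 890 Ω
X_C = 1/(ωC) = 449 Ω
Net reactance X = X_L − X_C = 442 Ω
Z = 57.0 + j442 Ω
|Z| = √(57.0² + 442²) = 446 Ω
I = V/|Z| = 20/446 = 44.9 mA

44.9 mA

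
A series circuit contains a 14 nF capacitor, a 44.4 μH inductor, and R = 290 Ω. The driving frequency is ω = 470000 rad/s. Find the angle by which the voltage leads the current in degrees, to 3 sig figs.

-24.3°

X_L = ωL = 20.9 Ω
X_C = 1/(ωC) = 152 Ω
Net reactance X = X_L − X_C = -131 Ω
Z = 290 − j131 Ω
|Z| = √(290² + 131²) = 318 Ω
∠Z = arctan(-131/290) = -24.3°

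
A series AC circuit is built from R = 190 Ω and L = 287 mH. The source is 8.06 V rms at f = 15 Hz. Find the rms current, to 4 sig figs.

42.00 mA

ω = 2πf = 94.25 rad/s
X_L = ωL = 27.05 Ω
Z = 190.0 + j27.05 Ω
|Z| = √(190.0² + 27.05²) = 191.9 Ω
I = V/|Z| = 8.06/191.9 = 42.00 mA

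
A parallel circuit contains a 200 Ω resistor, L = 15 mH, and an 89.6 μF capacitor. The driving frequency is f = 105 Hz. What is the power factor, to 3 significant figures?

ω = 2πf = 659.7 rad/s
X_L = ωL = 9.90 Ω
X_C = 1/(ωC) = 16.9 Ω
Parallel: admittances add. Y = 1/R + 1/(jωL) + jωC
Y = (0.00500 − j0.0419) S
|Y| = 0.0422 S → |Z| = 1/|Y| = 23.7 Ω, ∠Z = −∠Y = 83.2°
cos φ = cos(83.2°) = 0.118

0.118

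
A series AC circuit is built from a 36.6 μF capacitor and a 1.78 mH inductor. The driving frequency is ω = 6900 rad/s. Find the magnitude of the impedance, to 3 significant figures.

X_L = ωL = 12.3 Ω
X_C = 1/(ωC) = 3.96 Ω
Net reactance X = X_L − X_C = 8.32 Ω
Z = j8.32 Ω
|Z| = √(0² + 8.32²) = 8.32 Ω

8.32 Ω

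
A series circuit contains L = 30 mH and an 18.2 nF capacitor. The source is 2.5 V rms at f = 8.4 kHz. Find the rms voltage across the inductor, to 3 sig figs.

ω = 2πf = 52780 rad/s
X_L = ωL = 1580 Ω
X_C = 1/(ωC) = 1040 Ω
Net reactance X = X_L − X_C = 542 Ω
Z = j542 Ω
|Z| = √(0² + 542²) = 542 Ω
I = V/|Z| = 4.61 mA
V_L = I·|Z_L| = 0.00461 × 1580 = 7.30 V

7.30 V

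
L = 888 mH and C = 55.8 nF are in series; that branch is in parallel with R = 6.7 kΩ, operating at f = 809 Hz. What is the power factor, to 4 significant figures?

ω = 2πf = 5083 rad/s
X_L = ωL = 4514 Ω
X_C = 1/(ωC) = 3526 Ω
Branch 1: Z₁ = R = 6700 Ω
Branch 2 (series LC): Z₂ = j(X_L − X_C) = j988.2 Ω
Parallel: Z = Z₁Z₂/(Z₁+Z₂), |Z| = 977.6 Ω, ∠Z = 81.61°
cos φ = cos(81.61°) = 0.1459

0.1459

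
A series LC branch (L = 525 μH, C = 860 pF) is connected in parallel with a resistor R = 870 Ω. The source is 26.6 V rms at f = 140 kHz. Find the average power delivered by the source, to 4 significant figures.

ω = 2πf = 879600 rad/s
X_L = ωL = 461.8 Ω
X_C = 1/(ωC) = 1322 Ω
Branch 1: Z₁ = R = 870.0 Ω
Branch 2 (series LC): Z₂ = j(X_L − X_C) = −j860.1 Ω
Parallel: Z = Z₁Z₂/(Z₁+Z₂), |Z| = 611.6 Ω, ∠Z = -45.33°
I = V/|Z| = 43.49 mA
P = VI cos φ = 26.6 × 0.04349 × cos(-45.33°) = 813.3 mW

813.3 mW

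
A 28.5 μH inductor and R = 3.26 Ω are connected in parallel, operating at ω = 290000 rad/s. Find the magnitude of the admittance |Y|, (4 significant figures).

X_L = ωL = 8.265 Ω
Parallel: admittances add. Y = 1/R + 1/(jωL)
Y = (0.3067 − j0.1210) S
|Y| = 0.3297 S → |Z| = 1/|Y| = 3.033 Ω, ∠Z = −∠Y = 21.53°

329.7 mS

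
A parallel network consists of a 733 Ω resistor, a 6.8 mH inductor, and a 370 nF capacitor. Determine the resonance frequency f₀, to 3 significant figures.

ω₀ = 1/√(LC) = 1/√(0.0068 × 3.7e-07) = 19940 rad/s
f₀ = ω₀/(2π) = 3.17 kHz

3.17 kHz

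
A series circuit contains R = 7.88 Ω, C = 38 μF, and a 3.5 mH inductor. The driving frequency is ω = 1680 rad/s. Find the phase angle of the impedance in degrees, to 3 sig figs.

-51.2°

X_L = ωL = 5.88 Ω
X_C = 1/(ωC) = 15.7 Ω
Net reactance X = X_L − X_C = -9.78 Ω
Z = 7.88 − j9.78 Ω
|Z| = √(7.88² + 9.78²) = 12.6 Ω
∠Z = arctan(-9.78/7.88) = -51.2°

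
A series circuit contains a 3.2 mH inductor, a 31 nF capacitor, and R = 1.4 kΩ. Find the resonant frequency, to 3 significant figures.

ω₀ = 1/√(LC) = 1/√(0.0032 × 3.1e-08) = 100400 rad/s
f₀ = ω₀/(2π) = 16.0 kHz

16.0 kHz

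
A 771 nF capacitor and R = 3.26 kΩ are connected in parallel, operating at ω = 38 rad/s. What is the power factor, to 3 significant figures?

0.995

X_C = 1/(ωC) = 34100 Ω
Parallel: admittances add. Y = 1/R + jωC
Y = (0.000307 + j2.93e-05) S
|Y| = 0.000308 S → |Z| = 1/|Y| = 3250 Ω, ∠Z = −∠Y = -5.46°
cos φ = cos(-5.46°) = 0.995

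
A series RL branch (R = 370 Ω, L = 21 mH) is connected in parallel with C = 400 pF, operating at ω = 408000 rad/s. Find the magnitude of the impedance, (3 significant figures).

X_L = ωL = 8570 Ω
X_C = 1/(ωC) = 6130 Ω
Branch 1 (R+jX_L): Z₁ = 370 + j8570 Ω, |Z₁| = 8580 Ω
Branch 2 (−jX_C): Z₂ = −j6130 Ω
Parallel: Z = Z₁Z₂/(Z₁+Z₂), |Z| = 21300 Ω, ∠Z = -83.9°

21300 Ω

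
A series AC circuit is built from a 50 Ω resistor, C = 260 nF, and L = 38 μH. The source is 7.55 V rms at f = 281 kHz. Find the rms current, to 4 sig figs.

ω = 2πf = 1.766e+06 rad/s
X_L = ωL = 67.09 Ω
X_C = 1/(ωC) = 2.178 Ω
Net reactance X = X_L − X_C = 64.91 Ω
Z = 50.00 + j64.91 Ω
|Z| = √(50.00² + 64.91²) = 81.94 Ω
I = V/|Z| = 7.55/81.94 = 92.14 mA

92.14 mA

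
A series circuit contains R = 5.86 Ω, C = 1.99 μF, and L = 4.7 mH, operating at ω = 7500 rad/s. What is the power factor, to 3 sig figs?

0.181

X_L = ωL = 35.2 Ω
X_C = 1/(ωC) = 67.0 Ω
Net reactance X = X_L − X_C = -31.8 Ω
Z = 5.86 − j31.8 Ω
|Z| = √(5.86² + 31.8²) = 32.3 Ω
∠Z = arctan(-31.8/5.86) = -79.5°
cos φ = cos(-79.5°) = 0.181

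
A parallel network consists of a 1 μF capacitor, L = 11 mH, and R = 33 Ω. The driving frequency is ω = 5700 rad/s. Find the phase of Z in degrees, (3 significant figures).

X_L = ωL = 62.7 Ω
X_C = 1/(ωC) = 175 Ω
Parallel: admittances add. Y = 1/R + 1/(jωL) + jωC
Y = (0.0303 − j0.0102) S
|Y| = 0.0320 S → |Z| = 1/|Y| = 31.3 Ω, ∠Z = −∠Y = 18.7°

18.7°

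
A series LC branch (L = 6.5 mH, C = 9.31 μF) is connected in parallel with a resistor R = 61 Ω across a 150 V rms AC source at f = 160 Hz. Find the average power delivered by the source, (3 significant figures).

369 W

ω = 2πf = 1005 rad/s
X_L = ωL = 6.53 Ω
X_C = 1/(ωC) = 107 Ω
Branch 1: Z₁ = R = 61.0 Ω
Branch 2 (series LC): Z₂ = j(X_L − X_C) = −j100 Ω
Parallel: Z = Z₁Z₂/(Z₁+Z₂), |Z| = 52.1 Ω, ∠Z = -31.3°
I = V/|Z| = 2.88 A
P = VI cos φ = 150 × 2.88 × cos(-31.3°) = 369 W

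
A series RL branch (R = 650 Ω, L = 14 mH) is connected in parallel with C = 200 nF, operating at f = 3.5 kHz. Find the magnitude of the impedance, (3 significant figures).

ω = 2πf = 21990 rad/s
X_L = ωL = 308 Ω
X_C = 1/(ωC) = 227 Ω
Branch 1 (R+jX_L): Z₁ = 650 + j308 Ω, |Z₁| = 719 Ω
Branch 2 (−jX_C): Z₂ = −j227 Ω
Parallel: Z = Z₁Z₂/(Z₁+Z₂), |Z| = 250 Ω, ∠Z = -71.7°

250 Ω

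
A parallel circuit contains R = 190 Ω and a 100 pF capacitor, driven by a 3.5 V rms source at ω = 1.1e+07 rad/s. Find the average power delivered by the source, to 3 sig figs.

X_C = 1/(ωC) = 909 Ω
Parallel: admittances add. Y = 1/R + jωC
Y = (0.00526 + j0.00110) S
|Y| = 0.00538 S → |Z| = 1/|Y| = 186 Ω, ∠Z = −∠Y = -11.8°
I = V/|Z| = 18.8 mA
P = VI cos φ = 3.5 × 0.0188 × cos(-11.8°) = 64.5 mW

64.5 mW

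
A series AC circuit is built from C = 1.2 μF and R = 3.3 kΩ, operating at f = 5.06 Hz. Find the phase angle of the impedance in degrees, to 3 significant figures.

ω = 2πf = 31.79 rad/s
X_C = 1/(ωC) = 26200 Ω
Z = 3300 − j26200 Ω
|Z| = √(3300² + 26200²) = 26400 Ω
∠Z = arctan(-26200/3300) = -82.8°

-82.8°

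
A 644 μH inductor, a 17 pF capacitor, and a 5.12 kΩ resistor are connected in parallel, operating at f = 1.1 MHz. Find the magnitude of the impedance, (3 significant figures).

4490 Ω

ω = 2πf = 6.912e+06 rad/s
X_L = ωL = 4450 Ω
X_C = 1/(ωC) = 8510 Ω
Parallel: admittances add. Y = 1/R + 1/(jωL) + jωC
Y = (0.000195 − j0.000107) S
|Y| = 0.000223 S → |Z| = 1/|Y| = 4490 Ω, ∠Z = −∠Y = 28.8°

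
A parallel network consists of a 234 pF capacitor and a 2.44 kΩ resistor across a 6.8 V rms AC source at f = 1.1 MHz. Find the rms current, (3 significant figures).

11.3 mA

ω = 2πf = 6.912e+06 rad/s
X_C = 1/(ωC) = 618 Ω
Parallel: admittances add. Y = 1/R + jωC
Y = (0.000410 + j0.00162) S
|Y| = 0.00167 S → |Z| = 1/|Y| = 599 Ω, ∠Z = −∠Y = -75.8°
I = V/|Z| = 6.8/599 = 11.3 mA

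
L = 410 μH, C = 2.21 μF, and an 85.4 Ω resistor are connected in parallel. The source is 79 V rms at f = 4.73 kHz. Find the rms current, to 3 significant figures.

1.59 A

ω = 2πf = 29720 rad/s
X_L = ωL = 12.2 Ω
X_C = 1/(ωC) = 15.2 Ω
Parallel: admittances add. Y = 1/R + 1/(jωL) + jωC
Y = (0.0117 − j0.0164) S
|Y| = 0.0201 S → |Z| = 1/|Y| = 49.6 Ω, ∠Z = −∠Y = 54.5°
I = V/|Z| = 79/49.6 = 1.59 A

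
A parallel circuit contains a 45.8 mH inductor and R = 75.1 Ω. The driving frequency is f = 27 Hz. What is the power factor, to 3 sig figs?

0.103

ω = 2πf = 169.6 rad/s
X_L = ωL = 7.77 Ω
Parallel: admittances add. Y = 1/R + 1/(jωL)
Y = (0.0133 − j0.129) S
|Y| = 0.129 S → |Z| = 1/|Y| = 7.73 Ω, ∠Z = −∠Y = 84.1°
cos φ = cos(84.1°) = 0.103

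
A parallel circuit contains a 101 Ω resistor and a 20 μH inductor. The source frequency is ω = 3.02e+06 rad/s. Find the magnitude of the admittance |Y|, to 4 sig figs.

19.29 mS

X_L = ωL = 60.40 Ω
Parallel: admittances add. Y = 1/R + 1/(jωL)
Y = (0.009901 − j0.01656) S
|Y| = 0.01929 S → |Z| = 1/|Y| = 51.84 Ω, ∠Z = −∠Y = 59.12°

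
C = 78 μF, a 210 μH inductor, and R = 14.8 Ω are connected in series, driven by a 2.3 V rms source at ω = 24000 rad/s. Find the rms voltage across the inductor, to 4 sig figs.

X_L = ωL = 5.040 Ω
X_C = 1/(ωC) = 0.5342 Ω
Net reactance X = X_L − X_C = 4.506 Ω
Z = 14.80 + j4.506 Ω
|Z| = √(14.80² + 4.506²) = 15.47 Ω
I = V/|Z| = 148.7 mA
V_L = I·|Z_L| = 0.1487 × 5.040 = 0.7493 V

0.7493 V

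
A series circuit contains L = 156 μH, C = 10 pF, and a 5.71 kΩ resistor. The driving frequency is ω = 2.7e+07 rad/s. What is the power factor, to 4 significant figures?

0.9961

X_L = ωL = 4212 Ω
X_C = 1/(ωC) = 3704 Ω
Net reactance X = X_L − X_C = 508.3 Ω
Z = 5710 + j508.3 Ω
|Z| = √(5710² + 508.3²) = 5733 Ω
∠Z = arctan(508.3/5710) = 5.087°
cos φ = cos(5.087°) = 0.9961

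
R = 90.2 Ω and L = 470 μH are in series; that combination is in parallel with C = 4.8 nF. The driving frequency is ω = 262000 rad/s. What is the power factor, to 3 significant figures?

0.693

X_L = ωL = 123 Ω
X_C = 1/(ωC) = 795 Ω
Branch 1 (R+jX_L): Z₁ = 90.2 + j123 Ω, |Z₁| = 153 Ω
Branch 2 (−jX_C): Z₂ = −j795 Ω
Parallel: Z = Z₁Z₂/(Z₁+Z₂), |Z| = 179 Ω, ∠Z = 46.1°
cos φ = cos(46.1°) = 0.693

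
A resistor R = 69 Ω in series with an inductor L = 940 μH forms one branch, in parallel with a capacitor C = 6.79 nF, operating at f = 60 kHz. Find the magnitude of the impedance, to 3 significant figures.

1810 Ω

ω = 2πf = 377000 rad/s
X_L = ωL = 354 Ω
X_C = 1/(ωC) = 391 Ω
Branch 1 (R+jX_L): Z₁ = 69.0 + j354 Ω, |Z₁| = 361 Ω
Branch 2 (−jX_C): Z₂ = −j391 Ω
Parallel: Z = Z₁Z₂/(Z₁+Z₂), |Z| = 1810 Ω, ∠Z = 16.7°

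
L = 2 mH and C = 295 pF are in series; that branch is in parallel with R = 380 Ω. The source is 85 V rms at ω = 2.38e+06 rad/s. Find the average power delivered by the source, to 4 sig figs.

19.01 W

X_L = ωL = 4760 Ω
X_C = 1/(ωC) = 1424 Ω
Branch 1: Z₁ = R = 380.0 Ω
Branch 2 (series LC): Z₂ = j(X_L − X_C) = j3336 Ω
Parallel: Z = Z₁Z₂/(Z₁+Z₂), |Z| = 377.6 Ω, ∠Z = 6.499°
I = V/|Z| = 225.1 mA
P = VI cos φ = 85 × 0.2251 × cos(6.499°) = 19.01 W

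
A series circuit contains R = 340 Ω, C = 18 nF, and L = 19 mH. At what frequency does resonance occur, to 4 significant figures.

8.606 kHz

ω₀ = 1/√(LC) = 1/√(0.019 × 1.8e-08) = 54070 rad/s
f₀ = ω₀/(2π) = 8.606 kHz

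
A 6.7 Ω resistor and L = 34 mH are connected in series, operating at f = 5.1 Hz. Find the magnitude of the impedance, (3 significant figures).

6.79 Ω

ω = 2πf = 32.04 rad/s
X_L = ωL = 1.09 Ω
Z = 6.70 + j1.09 Ω
|Z| = √(6.70² + 1.09²) = 6.79 Ω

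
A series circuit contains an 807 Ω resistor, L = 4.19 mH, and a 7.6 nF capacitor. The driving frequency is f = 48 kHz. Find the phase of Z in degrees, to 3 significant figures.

45.7°

ω = 2πf = 301600 rad/s
X_L = ωL = 1260 Ω
X_C = 1/(ωC) = 436 Ω
Net reactance X = X_L − X_C = 827 Ω
Z = 807 + j827 Ω
|Z| = √(807² + 827²) = 1160 Ω
∠Z = arctan(827/807) = 45.7°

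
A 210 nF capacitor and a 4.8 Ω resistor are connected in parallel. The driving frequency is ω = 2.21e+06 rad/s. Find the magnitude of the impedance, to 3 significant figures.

1.97 Ω

X_C = 1/(ωC) = 2.15 Ω
Parallel: admittances add. Y = 1/R + jωC
Y = (0.208 + j0.464) S
|Y| = 0.509 S → |Z| = 1/|Y| = 1.97 Ω, ∠Z = −∠Y = -65.8°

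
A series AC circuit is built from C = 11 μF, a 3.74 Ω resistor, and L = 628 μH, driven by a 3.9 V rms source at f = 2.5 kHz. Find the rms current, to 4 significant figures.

704.9 mA

ω = 2πf = 15710 rad/s
X_L = ωL = 9.865 Ω
X_C = 1/(ωC) = 5.787 Ω
Net reactance X = X_L − X_C = 4.077 Ω
Z = 3.740 + j4.077 Ω
|Z| = √(3.740² + 4.077²) = 5.533 Ω
I = V/|Z| = 3.9/5.533 = 704.9 mA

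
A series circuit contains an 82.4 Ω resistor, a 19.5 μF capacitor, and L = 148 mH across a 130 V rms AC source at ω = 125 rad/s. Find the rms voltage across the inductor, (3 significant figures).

X_L = ωL = 18.5 Ω
X_C = 1/(ωC) = 410 Ω
Net reactance X = X_L − X_C = -392 Ω
Z = 82.4 − j392 Ω
|Z| = √(82.4² + 392²) = 400 Ω
I = V/|Z| = 325 mA
V_L = I·|Z_L| = 0.325 × 18.5 = 6.01 V

6.01 V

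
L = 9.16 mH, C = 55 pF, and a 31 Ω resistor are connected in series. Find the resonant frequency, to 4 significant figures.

ω₀ = 1/√(LC) = 1/√(0.00916 × 5.5e-11) = 1.409e+06 rad/s
f₀ = ω₀/(2π) = 224.2 kHz

224.2 kHz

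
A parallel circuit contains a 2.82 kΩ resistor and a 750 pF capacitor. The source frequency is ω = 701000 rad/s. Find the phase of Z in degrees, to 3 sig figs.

-56.0°

X_C = 1/(ωC) = 1900 Ω
Parallel: admittances add. Y = 1/R + jωC
Y = (0.000355 + j0.000526) S
|Y| = 0.000634 S → |Z| = 1/|Y| = 1580 Ω, ∠Z = −∠Y = -56.0°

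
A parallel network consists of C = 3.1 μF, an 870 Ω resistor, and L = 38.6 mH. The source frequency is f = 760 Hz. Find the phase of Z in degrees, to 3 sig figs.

-83.0°

ω = 2πf = 4775 rad/s
X_L = ωL = 184 Ω
X_C = 1/(ωC) = 67.6 Ω
Parallel: admittances add. Y = 1/R + 1/(jωL) + jωC
Y = (0.00115 + j0.00938) S
|Y| = 0.00945 S → |Z| = 1/|Y| = 106 Ω, ∠Z = −∠Y = -83.0°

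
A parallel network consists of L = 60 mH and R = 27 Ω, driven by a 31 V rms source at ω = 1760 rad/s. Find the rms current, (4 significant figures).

1.185 A

X_L = ωL = 105.6 Ω
Parallel: admittances add. Y = 1/R + 1/(jωL)
Y = (0.03704 − j0.009470) S
|Y| = 0.03823 S → |Z| = 1/|Y| = 26.16 Ω, ∠Z = −∠Y = 14.34°
I = V/|Z| = 31/26.16 = 1.185 A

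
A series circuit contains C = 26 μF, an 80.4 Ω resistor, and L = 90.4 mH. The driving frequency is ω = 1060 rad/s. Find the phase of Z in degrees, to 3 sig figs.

36.5°

X_L = ωL = 95.8 Ω
X_C = 1/(ωC) = 36.3 Ω
Net reactance X = X_L − X_C = 59.5 Ω
Z = 80.4 + j59.5 Ω
|Z| = √(80.4² + 59.5²) = 100 Ω
∠Z = arctan(59.5/80.4) = 36.5°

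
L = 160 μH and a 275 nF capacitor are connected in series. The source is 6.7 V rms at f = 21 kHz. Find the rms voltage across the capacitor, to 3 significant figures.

ω = 2πf = 131900 rad/s
X_L = ωL = 21.1 Ω
X_C = 1/(ωC) = 27.6 Ω
Net reactance X = X_L − X_C = -6.45 Ω
Z = − j6.45 Ω
|Z| = √(0² + 6.45²) = 6.45 Ω
I = V/|Z| = 1.04 A
V_C = I·|Z_C| = 1.04 × 27.6 = 28.6 V

28.6 V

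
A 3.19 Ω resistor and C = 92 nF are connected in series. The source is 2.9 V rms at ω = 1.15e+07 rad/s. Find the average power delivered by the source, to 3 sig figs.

2.42 W

X_C = 1/(ωC) = 0.945 Ω
Z = 3.19 − j0.945 Ω
|Z| = √(3.19² + 0.945²) = 3.33 Ω
∠Z = arctan(-0.945/3.19) = -16.5°
I = V/|Z| = 872 mA
P = VI cos φ = 2.9 × 0.872 × cos(-16.5°) = 2.42 W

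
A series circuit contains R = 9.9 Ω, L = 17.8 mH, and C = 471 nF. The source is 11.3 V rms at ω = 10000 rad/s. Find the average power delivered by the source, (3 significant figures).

991 mW

X_L = ωL = 178 Ω
X_C = 1/(ωC) = 212 Ω
Net reactance X = X_L − X_C = -34.3 Ω
Z = 9.90 − j34.3 Ω
|Z| = √(9.90² + 34.3²) = 35.7 Ω
∠Z = arctan(-34.3/9.90) = -73.9°
I = V/|Z| = 316 mA
P = VI cos φ = 11.3 × 0.316 × cos(-73.9°) = 991 mW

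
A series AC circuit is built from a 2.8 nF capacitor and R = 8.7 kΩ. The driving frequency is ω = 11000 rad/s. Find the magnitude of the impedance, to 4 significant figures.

X_C = 1/(ωC) = 32470 Ω
Z = 8700 − j32470 Ω
|Z| = √(8700² + 32470²) = 33610 Ω

33610 Ω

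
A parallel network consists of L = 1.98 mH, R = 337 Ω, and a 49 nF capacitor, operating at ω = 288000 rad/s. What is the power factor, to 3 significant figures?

0.233

X_L = ωL = 570 Ω
X_C = 1/(ωC) = 70.9 Ω
Parallel: admittances add. Y = 1/R + 1/(jωL) + jωC
Y = (0.00297 + j0.0124) S
|Y| = 0.0127 S → |Z| = 1/|Y| = 78.7 Ω, ∠Z = −∠Y = -76.5°
cos φ = cos(-76.5°) = 0.233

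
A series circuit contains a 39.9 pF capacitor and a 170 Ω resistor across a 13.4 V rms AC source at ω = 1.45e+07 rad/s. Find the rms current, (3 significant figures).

7.72 mA

X_C = 1/(ωC) = 1730 Ω
Z = 170 − j1730 Ω
|Z| = √(170² + 1730²) = 1740 Ω
I = V/|Z| = 13.4/1740 = 7.72 mA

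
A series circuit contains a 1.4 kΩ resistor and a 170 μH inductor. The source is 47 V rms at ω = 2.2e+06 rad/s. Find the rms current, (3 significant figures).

32.4 mA

X_L = ωL = 374 Ω
Z = 1400 + j374 Ω
|Z| = √(1400² + 374²) = 1450 Ω
I = V/|Z| = 47/1450 = 32.4 mA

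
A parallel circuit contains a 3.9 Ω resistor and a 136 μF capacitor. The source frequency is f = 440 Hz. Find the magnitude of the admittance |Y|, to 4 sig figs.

455.1 mS

ω = 2πf = 2765 rad/s
X_C = 1/(ωC) = 2.660 Ω
Parallel: admittances add. Y = 1/R + jωC
Y = (0.2564 + j0.3760) S
|Y| = 0.4551 S → |Z| = 1/|Y| = 2.197 Ω, ∠Z = −∠Y = -55.71°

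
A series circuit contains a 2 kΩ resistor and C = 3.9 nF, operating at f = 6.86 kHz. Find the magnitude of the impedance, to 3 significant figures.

6280 Ω

ω = 2πf = 43100 rad/s
X_C = 1/(ωC) = 5950 Ω
Z = 2000 − j5950 Ω
|Z| = √(2000² + 5950²) = 6280 Ω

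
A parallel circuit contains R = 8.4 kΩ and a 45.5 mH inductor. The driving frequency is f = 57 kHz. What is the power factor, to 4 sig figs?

ω = 2πf = 358100 rad/s
X_L = ωL = 16300 Ω
Parallel: admittances add. Y = 1/R + 1/(jωL)
Y = (0.0001190 − j6.137e-05) S
|Y| = 0.0001339 S → |Z| = 1/|Y| = 7466 Ω, ∠Z = −∠Y = 27.27°
cos φ = cos(27.27°) = 0.8889

0.8889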